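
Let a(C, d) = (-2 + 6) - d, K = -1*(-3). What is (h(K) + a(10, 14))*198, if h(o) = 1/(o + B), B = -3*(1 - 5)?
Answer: -9834/5 ≈ -1966.8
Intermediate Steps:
B = 12 (B = -3*(-4) = 12)
K = 3
a(C, d) = 4 - d
h(o) = 1/(12 + o) (h(o) = 1/(o + 12) = 1/(12 + o))
(h(K) + a(10, 14))*198 = (1/(12 + 3) + (4 - 1*14))*198 = (1/15 + (4 - 14))*198 = (1/15 - 10)*198 = -149/15*198 = -9834/5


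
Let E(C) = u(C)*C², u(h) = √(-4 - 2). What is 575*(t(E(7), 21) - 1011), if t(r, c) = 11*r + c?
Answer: -569250 + 309925*I*√6 ≈ -5.6925e+5 + 7.5916e+5*I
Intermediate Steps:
u(h) = I*√6 (u(h) = √(-6) = I*√6)
E(C) = I*√6*C² (E(C) = (I*√6)*C² = I*√6*C²)
t(r, c) = c + 11*r
575*(t(E(7), 21) - 1011) = 575*((21 + 11*(I*√6*7²)) - 1011) = 575*((21 + 11*(I*√6*49)) - 1011) = 575*((21 + 11*(49*I*√6)) - 1011) = 575*((21 + 539*I*√6) - 1011) = 575*(-990 + 539*I*√6) = -569250 + 309925*I*√6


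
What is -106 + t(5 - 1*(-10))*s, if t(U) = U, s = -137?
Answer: -2161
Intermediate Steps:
-106 + t(5 - 1*(-10))*s = -106 + (5 - 1*(-10))*(-137) = -106 + (5 + 10)*(-137) = -106 + 15*(-137) = -106 - 2055 = -2161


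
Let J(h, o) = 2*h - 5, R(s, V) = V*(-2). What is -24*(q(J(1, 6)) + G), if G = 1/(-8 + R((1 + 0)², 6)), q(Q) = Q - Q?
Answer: 6/5 ≈ 1.2000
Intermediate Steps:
R(s, V) = -2*V
J(h, o) = -5 + 2*h
q(Q) = 0
G = -1/20 (G = 1/(-8 - 2*6) = 1/(-8 - 12) = 1/(-20) = -1/20 ≈ -0.050000)
-24*(q(J(1, 6)) + G) = -24*(0 - 1/20) = -24*(-1/20) = 6/5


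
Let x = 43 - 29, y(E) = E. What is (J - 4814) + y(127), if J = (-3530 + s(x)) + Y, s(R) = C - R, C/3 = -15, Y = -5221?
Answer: -13497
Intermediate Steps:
x = 14
C = -45 (C = 3*(-15) = -45)
s(R) = -45 - R
J = -8810 (J = (-3530 + (-45 - 1*14)) - 5221 = (-3530 + (-45 - 14)) - 5221 = (-3530 - 59) - 5221 = -3589 - 5221 = -8810)
(J - 4814) + y(127) = (-8810 - 4814) + 127 = -13624 + 127 = -13497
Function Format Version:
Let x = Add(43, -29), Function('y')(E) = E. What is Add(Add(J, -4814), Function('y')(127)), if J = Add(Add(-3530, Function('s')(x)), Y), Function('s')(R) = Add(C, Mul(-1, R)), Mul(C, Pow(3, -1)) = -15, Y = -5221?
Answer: -13497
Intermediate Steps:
x = 14
C = -45 (C = Mul(3, -15) = -45)
Function('s')(R) = Add(-45, Mul(-1, R))
J = -8810 (J = Add(Add(-3530, Add(-45, Mul(-1, 14))), -5221) = Add(Add(-3530, Add(-45, -14)), -5221) = Add(Add(-3530, -59), -5221) = Add(-3589, -5221) = -8810)
Add(Add(J, -4814), Function('y')(127)) = Add(Add(-8810, -4814), 127) = Add(-13624, 127) = -13497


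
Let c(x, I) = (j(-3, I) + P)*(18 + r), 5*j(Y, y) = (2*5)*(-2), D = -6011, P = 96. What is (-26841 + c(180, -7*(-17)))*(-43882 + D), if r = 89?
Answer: 848031321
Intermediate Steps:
j(Y, y) = -4 (j(Y, y) = ((2*5)*(-2))/5 = (10*(-2))/5 = (1/5)*(-20) = -4)
c(x, I) = 9844 (c(x, I) = (-4 + 96)*(18 + 89) = 92*107 = 9844)
(-26841 + c(180, -7*(-17)))*(-43882 + D) = (-26841 + 9844)*(-43882 - 6011) = -16997*(-49893) = 848031321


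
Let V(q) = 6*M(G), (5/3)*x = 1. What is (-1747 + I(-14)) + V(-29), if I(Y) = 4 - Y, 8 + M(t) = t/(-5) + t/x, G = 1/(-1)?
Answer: -8929/5 ≈ -1785.8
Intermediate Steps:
G = -1
x = ⅗ (x = (⅗)*1 = ⅗ ≈ 0.60000)
M(t) = -8 + 22*t/15 (M(t) = -8 + (t/(-5) + t/(⅗)) = -8 + (t*(-⅕) + t*(5/3)) = -8 + (-t/5 + 5*t/3) = -8 + 22*t/15)
V(q) = -284/5 (V(q) = 6*(-8 + (22/15)*(-1)) = 6*(-8 - 22/15) = 6*(-142/15) = -284/5)
(-1747 + I(-14)) + V(-29) = (-1747 + (4 - 1*(-14))) - 284/5 = (-1747 + (4 + 14)) - 284/5 = (-1747 + 18) - 284/5 = -1729 - 284/5 = -8929/5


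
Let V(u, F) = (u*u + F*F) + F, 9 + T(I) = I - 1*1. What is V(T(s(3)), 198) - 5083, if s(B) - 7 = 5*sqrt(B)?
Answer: 34403 - 30*sqrt(3) ≈ 34351.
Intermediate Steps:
s(B) = 7 + 5*sqrt(B)
T(I) = -10 + I (T(I) = -9 + (I - 1*1) = -9 + (I - 1) = -9 + (-1 + I) = -10 + I)
V(u, F) = F + F**2 + u**2 (V(u, F) = (u**2 + F**2) + F = (F**2 + u**2) + F = F + F**2 + u**2)
V(T(s(3)), 198) - 5083 = (198 + 198**2 + (-10 + (7 + 5*sqrt(3)))**2) - 5083 = (198 + 39204 + (-3 + 5*sqrt(3))**2) - 5083 = (39402 + (-3 + 5*sqrt(3))**2) - 5083 = 34319 + (-3 + 5*sqrt(3))**2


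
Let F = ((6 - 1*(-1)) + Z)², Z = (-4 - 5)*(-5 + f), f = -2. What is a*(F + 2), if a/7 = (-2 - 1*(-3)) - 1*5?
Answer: -137256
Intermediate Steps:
Z = 63 (Z = (-4 - 5)*(-5 - 2) = -9*(-7) = 63)
F = 4900 (F = ((6 - 1*(-1)) + 63)² = ((6 + 1) + 63)² = (7 + 63)² = 70² = 4900)
a = -28 (a = 7*((-2 - 1*(-3)) - 1*5) = 7*((-2 + 3) - 5) = 7*(1 - 5) = 7*(-4) = -28)
a*(F + 2) = -28*(4900 + 2) = -28*4902 = -137256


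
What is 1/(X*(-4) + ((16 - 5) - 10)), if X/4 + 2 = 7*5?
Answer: -1/527 ≈ -0.0018975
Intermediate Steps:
X = 132 (X = -8 + 4*(7*5) = -8 + 4*35 = -8 + 140 = 132)
1/(X*(-4) + ((16 - 5) - 10)) = 1/(132*(-4) + ((16 - 5) - 10)) = 1/(-528 + (11 - 10)) = 1/(-528 + 1) = 1/(-527) = -1/527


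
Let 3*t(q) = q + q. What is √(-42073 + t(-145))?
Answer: I*√379527/3 ≈ 205.35*I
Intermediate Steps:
t(q) = 2*q/3 (t(q) = (q + q)/3 = (2*q)/3 = 2*q/3)
√(-42073 + t(-145)) = √(-42073 + (⅔)*(-145)) = √(-42073 - 290/3) = √(-126509/3) = I*√379527/3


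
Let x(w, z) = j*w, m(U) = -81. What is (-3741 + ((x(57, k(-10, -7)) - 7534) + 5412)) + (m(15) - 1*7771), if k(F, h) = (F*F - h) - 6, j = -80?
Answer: -18275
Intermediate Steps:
k(F, h) = -6 + F**2 - h (k(F, h) = (F**2 - h) - 6 = -6 + F**2 - h)
x(w, z) = -80*w
(-3741 + ((x(57, k(-10, -7)) - 7534) + 5412)) + (m(15) - 1*7771) = (-3741 + ((-80*57 - 7534) + 5412)) + (-81 - 1*7771) = (-3741 + ((-4560 - 7534) + 5412)) + (-81 - 7771) = (-3741 + (-12094 + 5412)) - 7852 = (-3741 - 6682) - 7852 = -10423 - 7852 = -18275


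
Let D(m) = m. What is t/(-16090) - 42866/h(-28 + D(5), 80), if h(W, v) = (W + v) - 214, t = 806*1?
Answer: 344793699/1263065 ≈ 272.98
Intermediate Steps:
t = 806
h(W, v) = -214 + W + v
t/(-16090) - 42866/h(-28 + D(5), 80) = 806/(-16090) - 42866/(-214 + (-28 + 5) + 80) = 806*(-1/16090) - 42866/(-214 - 23 + 80) = -403/8045 - 42866/(-157) = -403/8045 - 42866*(-1/157) = -403/8045 + 42866/157 = 344793699/1263065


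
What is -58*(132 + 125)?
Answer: -14906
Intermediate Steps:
-58*(132 + 125) = -58*257 = -1*14906 = -14906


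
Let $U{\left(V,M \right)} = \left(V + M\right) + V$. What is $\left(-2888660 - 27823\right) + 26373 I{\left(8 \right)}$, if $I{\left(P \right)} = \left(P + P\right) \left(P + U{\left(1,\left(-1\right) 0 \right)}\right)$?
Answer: $1303197$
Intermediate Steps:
$U{\left(V,M \right)} = M + 2 V$ ($U{\left(V,M \right)} = \left(M + V\right) + V = M + 2 V$)
$I{\left(P \right)} = 2 P \left(2 + P\right)$ ($I{\left(P \right)} = \left(P + P\right) \left(P + \left(\left(-1\right) 0 + 2 \cdot 1\right)\right) = 2 P \left(P + \left(0 + 2\right)\right) = 2 P \left(P + 2\right) = 2 P \left(2 + P\right)$)
$\left(-2888660 - 27823\right) + 26373 I{\left(8 \right)} = \left(-2888660 - 27823\right) + 26373 \cdot 2 \cdot 8 \left(2 + 8\right) = -2916483 + 26373 \cdot 2 \cdot 8 \cdot 10 = -2916483 + 26373 \cdot 160 = -2916483 + 4219680 = 1303197$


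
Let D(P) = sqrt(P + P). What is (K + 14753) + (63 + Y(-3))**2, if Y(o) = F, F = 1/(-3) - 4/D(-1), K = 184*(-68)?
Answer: 55441/9 + 752*I*sqrt(2)/3 ≈ 6160.1 + 354.5*I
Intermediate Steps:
D(P) = sqrt(2)*sqrt(P) (D(P) = sqrt(2*P) = sqrt(2)*sqrt(P))
K = -12512
F = -1/3 + 2*I*sqrt(2) (F = 1/(-3) - 4*(-I*sqrt(2)/2) = 1*(-1/3) - 4*(-I*sqrt(2)/2) = -1/3 - 4*(-I*sqrt(2)/2) = -1/3 - (-2)*I*sqrt(2) = -1/3 + 2*I*sqrt(2) ≈ -0.33333 + 2.8284*I)
Y(o) = -1/3 + 2*I*sqrt(2)
(K + 14753) + (63 + Y(-3))**2 = (-12512 + 14753) + (63 + (-1/3 + 2*I*sqrt(2)))**2 = 2241 + (188/3 + 2*I*sqrt(2))**2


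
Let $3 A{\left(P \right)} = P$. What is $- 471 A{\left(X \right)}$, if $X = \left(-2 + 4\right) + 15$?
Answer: $-2669$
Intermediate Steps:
$X = 17$ ($X = 2 + 15 = 17$)
$A{\left(P \right)} = \frac{P}{3}$
$- 471 A{\left(X \right)} = - 471 \cdot \frac{1}{3} \cdot 17 = \left(-471\right) \frac{17}{3} = -2669$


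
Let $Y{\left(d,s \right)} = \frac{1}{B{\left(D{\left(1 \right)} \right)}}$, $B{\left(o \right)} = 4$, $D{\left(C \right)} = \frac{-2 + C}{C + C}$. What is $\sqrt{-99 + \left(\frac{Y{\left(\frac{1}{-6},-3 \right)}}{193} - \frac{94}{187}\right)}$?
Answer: $\frac{i \sqrt{518426173947}}{72182} \approx 9.975 i$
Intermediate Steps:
$D{\left(C \right)} = \frac{-2 + C}{2 C}$
$Y{\left(d,s \right)} = \frac{1}{4}$
$\sqrt{-99 + \left(\frac{Y{\left(\frac{1}{-6},-3 \right)}}{193} - \frac{94}{187}\right)} = \sqrt{-99 + \left(\frac{1}{4 \cdot 193} - \frac{94}{187}\right)} = \sqrt{-99 + \left(\frac{1}{4} \cdot \frac{1}{193} - \frac{94}{187}\right)} = \sqrt{-99 + \left(\frac{1}{772} - \frac{94}{187}\right)} = \sqrt{-99 - \frac{72381}{144364}} = \sqrt{- \frac{14364417}{144364}} = \frac{i \sqrt{518426173947}}{72182}$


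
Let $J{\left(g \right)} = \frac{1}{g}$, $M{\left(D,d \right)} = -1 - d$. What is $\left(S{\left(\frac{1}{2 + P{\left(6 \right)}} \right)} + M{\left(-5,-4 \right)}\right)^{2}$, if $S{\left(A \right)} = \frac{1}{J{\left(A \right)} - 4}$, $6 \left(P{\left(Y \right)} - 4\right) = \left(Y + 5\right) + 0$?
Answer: $\frac{5625}{529} \approx 10.633$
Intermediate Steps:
$P{\left(Y \right)} = \frac{29}{6} + \frac{Y}{6}$ ($P{\left(Y \right)} = 4 + \frac{\left(Y + 5\right) + 0}{6} = 4 + \frac{\left(5 + Y\right) + 0}{6} = 4 + \frac{5 + Y}{6} = 4 + \left(\frac{5}{6} + \frac{Y}{6}\right) = \frac{29}{6} + \frac{Y}{6}$)
$S{\left(A \right)} = \frac{1}{-4 + \frac{1}{A}}$ ($S{\left(A \right)} = \frac{1}{\frac{1}{A} - 4} = \frac{1}{-4 + \frac{1}{A}}$)
$\left(S{\left(\frac{1}{2 + P{\left(6 \right)}} \right)} + M{\left(-5,-4 \right)}\right)^{2} = \left(- \frac{1}{\left(2 + \left(\frac{29}{6} + \frac{1}{6} \cdot 6\right)\right) \left(-1 + \frac{4}{2 + \left(\frac{29}{6} + \frac{1}{6} \cdot 6\right)}\right)} - -3\right)^{2} = \left(- \frac{1}{\left(2 + \left(\frac{29}{6} + 1\right)\right) \left(-1 + \frac{4}{2 + \left(\frac{29}{6} + 1\right)}\right)} + \left(-1 + 4\right)\right)^{2} = \left(- \frac{1}{\left(2 + \frac{35}{6}\right) \left(-1 + \frac{4}{2 + \frac{35}{6}}\right)} + 3\right)^{2} = \left(- \frac{1}{\frac{47}{6} \left(-1 + \frac{4}{\frac{47}{6}}\right)} + 3\right)^{2} = \left(\left(-1\right) \frac{6}{47} \frac{1}{-1 + 4 \cdot \frac{6}{47}} + 3\right)^{2} = \left(\left(-1\right) \frac{6}{47} \frac{1}{-1 + \frac{24}{47}} + 3\right)^{2} = \left(\left(-1\right) \frac{6}{47} \frac{1}{- \frac{23}{47}} + 3\right)^{2} = \left(\left(-1\right) \frac{6}{47} \left(- \frac{47}{23}\right) + 3\right)^{2} = \left(\frac{6}{23} + 3\right)^{2} = \left(\frac{75}{23}\right)^{2} = \frac{5625}{529}$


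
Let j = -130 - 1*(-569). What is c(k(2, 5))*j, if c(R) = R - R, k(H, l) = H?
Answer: 0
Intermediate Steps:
c(R) = 0
j = 439 (j = -130 + 569 = 439)
c(k(2, 5))*j = 0*439 = 0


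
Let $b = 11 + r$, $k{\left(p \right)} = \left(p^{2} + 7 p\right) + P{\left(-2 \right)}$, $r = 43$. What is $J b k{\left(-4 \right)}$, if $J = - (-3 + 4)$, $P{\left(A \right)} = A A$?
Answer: $432$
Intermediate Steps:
$P{\left(A \right)} = A^{2}$
$k{\left(p \right)} = 4 + p^{2} + 7 p$ ($k{\left(p \right)} = \left(p^{2} + 7 p\right) + \left(-2\right)^{2} = \left(p^{2} + 7 p\right) + 4 = 4 + p^{2} + 7 p$)
$b = 54$ ($b = 11 + 43 = 54$)
$J = -1$ ($J = \left(-1\right) 1 = -1$)
$J b k{\left(-4 \right)} = \left(-1\right) 54 \left(4 + \left(-4\right)^{2} + 7 \left(-4\right)\right) = - 54 \left(4 + 16 - 28\right) = \left(-54\right) \left(-8\right) = 432$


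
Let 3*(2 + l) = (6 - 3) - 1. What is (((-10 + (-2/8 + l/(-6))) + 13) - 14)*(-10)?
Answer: 1985/18 ≈ 110.28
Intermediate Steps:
l = -4/3 (l = -2 + ((6 - 3) - 1)/3 = -2 + (3 - 1)/3 = -2 + (⅓)*2 = -2 + ⅔ = -4/3 ≈ -1.3333)
(((-10 + (-2/8 + l/(-6))) + 13) - 14)*(-10) = (((-10 + (-2/8 - 4/3/(-6))) + 13) - 14)*(-10) = (((-10 + (-2*⅛ - 4/3*(-⅙))) + 13) - 14)*(-10) = (((-10 + (-¼ + 2/9)) + 13) - 14)*(-10) = (((-10 - 1/36) + 13) - 14)*(-10) = ((-361/36 + 13) - 14)*(-10) = (107/36 - 14)*(-10) = -397/36*(-10) = 1985/18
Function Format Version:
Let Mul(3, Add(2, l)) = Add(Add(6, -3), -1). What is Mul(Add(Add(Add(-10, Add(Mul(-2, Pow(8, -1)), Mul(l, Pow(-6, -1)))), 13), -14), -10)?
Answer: Rational(1985, 18) ≈ 110.28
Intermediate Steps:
l = Rational(-4, 3) (l = Add(-2, Mul(Rational(1, 3), Add(Add(6, -3), -1))) = Add(-2, Mul(Rational(1, 3), Add(3, -1))) = Add(-2, Mul(Rational(1, 3), 2)) = Add(-2, Rational(2, 3)) = Rational(-4, 3) ≈ -1.3333)
Mul(Add(Add(Add(-10, Add(Mul(-2, Pow(8, -1)), Mul(l, Pow(-6, -1)))), 13), -14), -10) = Mul(Add(Add(Add(-10, Add(Mul(-2, Pow(8, -1)), Mul(Rational(-4, 3), Pow(-6, -1)))), 13), -14), -10) = Mul(Add(Add(Add(-10, Add(Mul(-2, Rational(1, 8)), Mul(Rational(-4, 3), Rational(-1, 6)))), 13), -14), -10) = Mul(Add(Add(Add(-10, Add(Rational(-1, 4), Rational(2, 9))), 13), -14), -10) = Mul(Add(Add(Add(-10, Rational(-1, 36)), 13), -14), -10) = Mul(Add(Add(Rational(-361, 36), 13), -14), -10) = Mul(Add(Rational(107, 36), -14), -10) = Mul(Rational(-397, 36), -10) = Rational(1985, 18)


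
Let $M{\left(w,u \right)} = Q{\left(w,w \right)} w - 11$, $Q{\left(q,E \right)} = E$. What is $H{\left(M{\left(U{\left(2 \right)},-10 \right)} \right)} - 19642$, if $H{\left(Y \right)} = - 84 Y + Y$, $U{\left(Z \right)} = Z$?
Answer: $-19061$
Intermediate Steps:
$M{\left(w,u \right)} = -11 + w^{2}$ ($M{\left(w,u \right)} = w w - 11 = w^{2} - 11 = -11 + w^{2}$)
$H{\left(Y \right)} = - 83 Y$
$H{\left(M{\left(U{\left(2 \right)},-10 \right)} \right)} - 19642 = - 83 \left(-11 + 2^{2}\right) - 19642 = - 83 \left(-11 + 4\right) - 19642 = \left(-83\right) \left(-7\right) - 19642 = 581 - 19642 = -19061$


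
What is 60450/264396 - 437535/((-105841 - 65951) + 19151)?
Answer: 20818275385/6726278306 ≈ 3.0951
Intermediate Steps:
60450/264396 - 437535/((-105841 - 65951) + 19151) = 60450*(1/264396) - 437535/(-171792 + 19151) = 10075/44066 - 437535/(-152641) = 10075/44066 - 437535*(-1/152641) = 10075/44066 + 437535/152641 = 20818275385/6726278306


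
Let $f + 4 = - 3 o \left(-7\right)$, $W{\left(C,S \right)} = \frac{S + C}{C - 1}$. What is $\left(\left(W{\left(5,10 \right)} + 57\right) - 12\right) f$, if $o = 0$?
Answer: $-195$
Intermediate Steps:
$W{\left(C,S \right)} = \frac{C + S}{-1 + C}$
$f = -4$ ($f = -4 + \left(-3\right) 0 \left(-7\right) = -4 + 0 \left(-7\right) = -4 + 0 = -4$)
$\left(\left(W{\left(5,10 \right)} + 57\right) - 12\right) f = \left(\left(\frac{5 + 10}{-1 + 5} + 57\right) - 12\right) \left(-4\right) = \left(\left(\frac{1}{4} \cdot 15 + 57\right) - 12\right) \left(-4\right) = \left(\left(\frac{15}{4} + 57\right) - 12\right) \left(-4\right) = \left(\frac{243}{4} - 12\right) \left(-4\right) = \frac{195}{4} \left(-4\right) = -195$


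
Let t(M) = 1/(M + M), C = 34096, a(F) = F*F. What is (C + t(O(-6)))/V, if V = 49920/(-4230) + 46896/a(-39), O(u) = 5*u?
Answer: 16249463737/9069760 ≈ 1791.6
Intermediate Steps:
a(F) = F²
t(M) = 1/(2*M)
V = 453488/23829 (V = 49920/(-4230) + 46896/((-39)²) = 49920*(-1/4230) + 46896/1521 = -1664/141 + 46896*(1/1521) = -1664/141 + 15632/507 = 453488/23829 ≈ 19.031)
(C + t(O(-6)))/V = (34096 + 1/(2*((5*(-6)))))/(453488/23829) = (34096 + (½)/(-30))*(23829/453488) = (34096 + (½)*(-1/30))*(23829/453488) = (34096 - 1/60)*(23829/453488) = (2045759/60)*(23829/453488) = 16249463737/9069760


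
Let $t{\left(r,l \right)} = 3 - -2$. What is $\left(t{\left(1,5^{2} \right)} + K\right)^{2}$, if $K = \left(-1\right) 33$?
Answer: $784$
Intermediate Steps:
$t{\left(r,l \right)} = 5$ ($t{\left(r,l \right)} = 3 + 2 = 5$)
$K = -33$
$\left(t{\left(1,5^{2} \right)} + K\right)^{2} = \left(5 - 33\right)^{2} = \left(-28\right)^{2} = 784$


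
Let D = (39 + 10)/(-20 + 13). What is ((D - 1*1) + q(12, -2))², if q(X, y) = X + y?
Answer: 4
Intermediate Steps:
D = -7 (D = 49/(-7) = 49*(-⅐) = -7)
((D - 1*1) + q(12, -2))² = ((-7 - 1*1) + (12 - 2))² = ((-7 - 1) + 10)² = (-8 + 10)² = 2² = 4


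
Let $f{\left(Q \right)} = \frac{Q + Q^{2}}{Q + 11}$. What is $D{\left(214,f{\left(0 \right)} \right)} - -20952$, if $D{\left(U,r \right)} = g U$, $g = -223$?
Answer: $-26770$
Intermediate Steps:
$f{\left(Q \right)} = \frac{Q + Q^{2}}{11 + Q}$
$D{\left(U,r \right)} = - 223 U$
$D{\left(214,f{\left(0 \right)} \right)} - -20952 = \left(-223\right) 214 - -20952 = -47722 + 20952 = -26770$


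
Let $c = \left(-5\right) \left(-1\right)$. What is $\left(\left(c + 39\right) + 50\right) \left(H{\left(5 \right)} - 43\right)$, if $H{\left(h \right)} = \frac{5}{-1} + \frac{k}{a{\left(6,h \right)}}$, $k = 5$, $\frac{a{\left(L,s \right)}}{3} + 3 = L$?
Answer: $- \frac{40138}{9} \approx -4459.8$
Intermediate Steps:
$a{\left(L,s \right)} = -9 + 3 L$
$c = 5$
$H{\left(h \right)} = - \frac{40}{9}$ ($H{\left(h \right)} = \frac{5}{-1} + \frac{5}{-9 + 3 \cdot 6} = 5 \left(-1\right) + \frac{5}{-9 + 18} = -5 + \frac{5}{9} = - \frac{40}{9}$)
$\left(\left(c + 39\right) + 50\right) \left(H{\left(5 \right)} - 43\right) = \left(\left(5 + 39\right) + 50\right) \left(- \frac{40}{9} - 43\right) = \left(44 + 50\right) \left(- \frac{427}{9}\right) = 94 \left(- \frac{427}{9}\right) = - \frac{40138}{9}$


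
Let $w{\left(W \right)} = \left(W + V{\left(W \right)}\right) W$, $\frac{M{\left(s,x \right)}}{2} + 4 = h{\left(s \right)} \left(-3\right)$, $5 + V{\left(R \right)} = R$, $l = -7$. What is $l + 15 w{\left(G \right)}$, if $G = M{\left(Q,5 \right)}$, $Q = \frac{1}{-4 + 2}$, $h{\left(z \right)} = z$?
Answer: $1118$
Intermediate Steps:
$V{\left(R \right)} = -5 + R$
$Q = - \frac{1}{2}$ ($Q = \frac{1}{-2} = - \frac{1}{2} \approx -0.5$)
$M{\left(s,x \right)} = -8 - 6 s$ ($M{\left(s,x \right)} = -8 + 2 s \left(-3\right) = -8 + 2 \left(- 3 s\right) = -8 - 6 s$)
$G = -5$ ($G = -8 - -3 = -8 + 3 = -5$)
$w{\left(W \right)} = W \left(-5 + 2 W\right)$ ($w{\left(W \right)} = \left(W + \left(-5 + W\right)\right) W = \left(-5 + 2 W\right) W = W \left(-5 + 2 W\right)$)
$l + 15 w{\left(G \right)} = -7 + 15 \left(- 5 \left(-5 + 2 \left(-5\right)\right)\right) = -7 + 15 \left(- 5 \left(-5 - 10\right)\right) = -7 + 15 \left(\left(-5\right) \left(-15\right)\right) = -7 + 15 \cdot 75 = -7 + 1125 = 1118$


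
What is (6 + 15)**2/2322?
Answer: 49/258 ≈ 0.18992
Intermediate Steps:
(6 + 15)**2/2322 = 21**2*(1/2322) = 441*(1/2322) = 49/258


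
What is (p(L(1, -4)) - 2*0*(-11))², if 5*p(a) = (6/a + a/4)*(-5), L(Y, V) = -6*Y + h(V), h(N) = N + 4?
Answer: 25/4 ≈ 6.2500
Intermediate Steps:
h(N) = 4 + N
L(Y, V) = 4 + V - 6*Y (L(Y, V) = -6*Y + (4 + V) = 4 + V - 6*Y)
p(a) = -6/a - a/4 (p(a) = ((6/a + a/4)*(-5))/5 = (-30/a - 5*a/4)/5 = -6/a - a/4)
(p(L(1, -4)) - 2*0*(-11))² = ((-6/(4 - 4 - 6*1) - (4 - 4 - 6*1)/4) - 2*0*(-11))² = ((-6/(4 - 4 - 6) - (4 - 4 - 6)/4) + 0*(-11))² = ((-6/(-6) - ¼*(-6)) + 0)² = ((-6*(-⅙) + 3/2) + 0)² = ((1 + 3/2) + 0)² = (5/2 + 0)² = (5/2)² = 25/4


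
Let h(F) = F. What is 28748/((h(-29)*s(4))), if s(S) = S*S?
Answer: -7187/116 ≈ -61.957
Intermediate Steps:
s(S) = S**2
28748/((h(-29)*s(4))) = 28748/((-29*4**2)) = 28748/((-29*16)) = 28748/(-464) = 28748*(-1/464) = -7187/116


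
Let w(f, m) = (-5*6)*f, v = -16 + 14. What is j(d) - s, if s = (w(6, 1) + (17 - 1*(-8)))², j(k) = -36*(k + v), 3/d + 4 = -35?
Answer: -311353/13 ≈ -23950.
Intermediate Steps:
v = -2
w(f, m) = -30*f
d = -1/13 (d = 3/(-4 - 35) = 3/(-39) = 3*(-1/39) = -1/13 ≈ -0.076923)
j(k) = 72 - 36*k (j(k) = -36*(k - 2) = -36*(-2 + k) = 72 - 36*k)
s = 24025 (s = (-30*6 + (17 - 1*(-8)))² = (-180 + (17 + 8))² = (-180 + 25)² = (-155)² = 24025)
j(d) - s = (72 - 36*(-1/13)) - 1*24025 = (72 + 36/13) - 24025 = 972/13 - 24025 = -311353/13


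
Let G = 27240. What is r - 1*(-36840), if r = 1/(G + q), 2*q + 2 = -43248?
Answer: 206856601/5615 ≈ 36840.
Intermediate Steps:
q = -21625 (q = -1 + (½)*(-43248) = -1 - 21624 = -21625)
r = 1/5615 (r = 1/(27240 - 21625) = 1/5615 ≈ 0.00017809)
r - 1*(-36840) = 1/5615 - 1*(-36840) = 1/5615 + 36840 = 206856601/5615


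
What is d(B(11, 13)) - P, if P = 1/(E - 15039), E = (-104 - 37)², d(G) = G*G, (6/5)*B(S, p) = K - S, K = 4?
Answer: 109841/3228 ≈ 34.028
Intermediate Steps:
B(S, p) = 10/3 - 5*S/6 (B(S, p) = 5*(4 - S)/6 = 10/3 - 5*S/6)
d(G) = G²
E = 19881 (E = (-141)² = 19881)
P = 1/4842 (P = 1/(19881 - 15039) = 1/4842 ≈ 0.00020653)
d(B(11, 13)) - P = (10/3 - ⅚*11)² - 1*1/4842 = (10/3 - 55/6)² - 1/4842 = (-35/6)² - 1/4842 = 1225/36 - 1/4842 = 109841/3228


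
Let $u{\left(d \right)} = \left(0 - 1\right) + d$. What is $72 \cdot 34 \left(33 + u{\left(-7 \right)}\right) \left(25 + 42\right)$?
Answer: $4100400$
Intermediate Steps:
$u{\left(d \right)} = -1 + d$
$72 \cdot 34 \left(33 + u{\left(-7 \right)}\right) \left(25 + 42\right) = 72 \cdot 34 \left(33 - 8\right) \left(25 + 42\right) = 2448 \left(33 - 8\right) 67 = 2448 \cdot 25 \cdot 67 = 2448 \cdot 1675 = 4100400$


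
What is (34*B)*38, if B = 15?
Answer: 19380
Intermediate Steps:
(34*B)*38 = (34*15)*38 = 510*38 = 19380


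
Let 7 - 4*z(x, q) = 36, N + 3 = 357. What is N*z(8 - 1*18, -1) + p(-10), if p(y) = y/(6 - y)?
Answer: -20537/8 ≈ -2567.1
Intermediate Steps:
N = 354 (N = -3 + 357 = 354)
z(x, q) = -29/4 (z(x, q) = 7/4 - ¼*36 = 7/4 - 9 = -29/4)
N*z(8 - 1*18, -1) + p(-10) = 354*(-29/4) - 1*(-10)/(-6 - 10) = -5133/2 - 1*(-10)/(-16) = -5133/2 - 1*(-10)*(-1/16) = -5133/2 - 5/8 = -20537/8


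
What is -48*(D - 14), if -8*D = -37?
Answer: 450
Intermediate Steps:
D = 37/8 (D = -⅛*(-37) = 37/8 ≈ 4.6250)
-48*(D - 14) = -48*(37/8 - 14) = -48*(-75/8) = 450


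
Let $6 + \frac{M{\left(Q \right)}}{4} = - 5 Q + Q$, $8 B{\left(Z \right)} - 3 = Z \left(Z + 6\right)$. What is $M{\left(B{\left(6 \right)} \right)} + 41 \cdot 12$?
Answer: $318$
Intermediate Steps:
$B{\left(Z \right)} = \frac{3}{8} + \frac{Z \left(6 + Z\right)}{8}$ ($B{\left(Z \right)} = \frac{3}{8} + \frac{Z \left(Z + 6\right)}{8} = \frac{3}{8} + \frac{Z \left(6 + Z\right)}{8}$)
$M{\left(Q \right)} = -24 - 16 Q$ ($M{\left(Q \right)} = -24 + 4 \left(- 5 Q + Q\right) = -24 + 4 \left(- 4 Q\right) = -24 - 16 Q$)
$M{\left(B{\left(6 \right)} \right)} + 41 \cdot 12 = \left(-24 - 16 \left(\frac{3}{8} + \frac{6^{2}}{8} + \frac{3}{4} \cdot 6\right)\right) + 41 \cdot 12 = \left(-24 - 16 \left(\frac{3}{8} + \frac{1}{8} \cdot 36 + \frac{9}{2}\right)\right) + 492 = \left(-24 - 16 \left(\frac{3}{8} + \frac{9}{2} + \frac{9}{2}\right)\right) + 492 = \left(-24 - 150\right) + 492 = -174 + 492 = 318$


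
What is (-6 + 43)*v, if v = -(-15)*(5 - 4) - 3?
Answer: 444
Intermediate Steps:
v = 12 (v = -(-15) - 3 = -3*(-5) - 3 = 15 - 3 = 12)
(-6 + 43)*v = (-6 + 43)*12 = 37*12 = 444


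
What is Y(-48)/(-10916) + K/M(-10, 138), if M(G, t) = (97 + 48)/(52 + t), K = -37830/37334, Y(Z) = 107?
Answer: -7904017021/5909300188 ≈ -1.3376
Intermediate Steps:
K = -18915/18667 (K = -37830*1/37334 = -18915/18667 ≈ -1.0133)
M(G, t) = 145/(52 + t)
Y(-48)/(-10916) + K/M(-10, 138) = 107/(-10916) - 18915/(18667*(145/(52 + 138))) = 107*(-1/10916) - 18915/(18667*(145/190)) = -107/10916 - 18915/(18667*(145*(1/190))) = -107/10916 - 18915/(18667*29/38) = -107/10916 - 18915/18667*38/29 = -107/10916 - 718770/541343 = -7904017021/5909300188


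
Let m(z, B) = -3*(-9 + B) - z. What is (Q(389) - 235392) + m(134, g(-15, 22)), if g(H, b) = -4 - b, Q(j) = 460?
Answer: -234961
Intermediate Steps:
m(z, B) = 27 - z - 3*B (m(z, B) = (27 - 3*B) - z = 27 - z - 3*B)
(Q(389) - 235392) + m(134, g(-15, 22)) = (460 - 235392) + (27 - 1*134 - 3*(-4 - 1*22)) = -234932 + (27 - 134 - 3*(-4 - 22)) = -234932 + (27 - 134 - 3*(-26)) = -234932 + (27 - 134 + 78) = -234932 - 29 = -234961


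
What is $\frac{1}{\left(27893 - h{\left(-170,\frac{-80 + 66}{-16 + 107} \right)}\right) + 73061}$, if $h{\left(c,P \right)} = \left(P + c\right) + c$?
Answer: $\frac{13}{1316824} \approx 9.8722 \cdot 10^{-6}$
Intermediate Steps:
$h{\left(c,P \right)} = P + 2 c$
$\frac{1}{\left(27893 - h{\left(-170,\frac{-80 + 66}{-16 + 107} \right)}\right) + 73061} = \frac{1}{\left(27893 - \left(\frac{-80 + 66}{-16 + 107} + 2 \left(-170\right)\right)\right) + 73061} = \frac{1}{\left(27893 - \left(- \frac{14}{91} - 340\right)\right) + 73061} = \frac{1}{\left(27893 - \left(\left(-14\right) \frac{1}{91} - 340\right)\right) + 73061} = \frac{1}{\left(27893 - \left(- \frac{2}{13} - 340\right)\right) + 73061} = \frac{1}{\left(27893 - - \frac{4422}{13}\right) + 73061} = \frac{1}{\left(27893 + \frac{4422}{13}\right) + 73061} = \frac{1}{\frac{367031}{13} + 73061} = \frac{1}{\frac{1316824}{13}} = \frac{13}{1316824}$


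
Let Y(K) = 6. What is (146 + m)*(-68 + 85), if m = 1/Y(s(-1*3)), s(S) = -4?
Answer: 14909/6 ≈ 2484.8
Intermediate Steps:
m = ⅙ (m = 1/6 = ⅙ ≈ 0.16667)
(146 + m)*(-68 + 85) = (146 + ⅙)*(-68 + 85) = (877/6)*17 = 14909/6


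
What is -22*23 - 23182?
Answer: -23688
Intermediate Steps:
-22*23 - 23182 = -506 - 23182 = -23688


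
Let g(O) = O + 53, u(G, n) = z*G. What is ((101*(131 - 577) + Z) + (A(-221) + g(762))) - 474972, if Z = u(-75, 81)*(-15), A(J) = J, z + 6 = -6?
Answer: -532924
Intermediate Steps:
z = -12 (z = -6 - 6 = -12)
u(G, n) = -12*G
Z = -13500 (Z = -12*(-75)*(-15) = 900*(-15) = -13500)
g(O) = 53 + O
((101*(131 - 577) + Z) + (A(-221) + g(762))) - 474972 = ((101*(131 - 577) - 13500) + (-221 + (53 + 762))) - 474972 = ((101*(-446) - 13500) + (-221 + 815)) - 474972 = ((-45046 - 13500) + 594) - 474972 = (-58546 + 594) - 474972 = -57952 - 474972 = -532924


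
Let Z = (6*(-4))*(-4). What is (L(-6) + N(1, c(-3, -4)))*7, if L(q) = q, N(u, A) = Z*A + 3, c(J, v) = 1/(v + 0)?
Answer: -189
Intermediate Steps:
c(J, v) = 1/v
Z = 96 (Z = -24*(-4) = 96)
N(u, A) = 3 + 96*A (N(u, A) = 96*A + 3 = 3 + 96*A)
(L(-6) + N(1, c(-3, -4)))*7 = (-6 + (3 + 96/(-4)))*7 = (-6 + (3 + 96*(-¼)))*7 = (-6 + (3 - 24))*7 = (-6 - 21)*7 = -27*7 = -189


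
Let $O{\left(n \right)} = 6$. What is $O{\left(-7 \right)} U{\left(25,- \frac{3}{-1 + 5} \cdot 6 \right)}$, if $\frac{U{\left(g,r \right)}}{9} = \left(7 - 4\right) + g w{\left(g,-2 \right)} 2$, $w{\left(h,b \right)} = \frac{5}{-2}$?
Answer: $-6588$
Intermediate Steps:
$w{\left(h,b \right)} = - \frac{5}{2}$ ($w{\left(h,b \right)} = 5 \left(- \frac{1}{2}\right) = - \frac{5}{2}$)
$U{\left(g,r \right)} = 27 - 45 g$ ($U{\left(g,r \right)} = 9 \left(\left(7 - 4\right) + g \left(- \frac{5}{2}\right) 2\right) = 9 \left(3 + - \frac{5 g}{2} \cdot 2\right) = 9 \left(3 - 5 g\right) = 27 - 45 g$)
$O{\left(-7 \right)} U{\left(25,- \frac{3}{-1 + 5} \cdot 6 \right)} = 6 \left(27 - 1125\right) = 6 \left(-1098\right) = -6588$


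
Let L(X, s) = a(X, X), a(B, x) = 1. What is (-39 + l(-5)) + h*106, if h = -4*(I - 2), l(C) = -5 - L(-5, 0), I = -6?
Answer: 3347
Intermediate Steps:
L(X, s) = 1
l(C) = -6 (l(C) = -5 - 1*1 = -5 - 1 = -6)
h = 32 (h = -4*(-6 - 2) = -4*(-8) = 32)
(-39 + l(-5)) + h*106 = (-39 - 6) + 32*106 = -45 + 3392 = 3347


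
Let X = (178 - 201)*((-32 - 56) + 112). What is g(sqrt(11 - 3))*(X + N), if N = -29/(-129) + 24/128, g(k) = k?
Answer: -1138477*sqrt(2)/1032 ≈ -1560.1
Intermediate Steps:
N = 851/2064 (N = -29*(-1/129) + 24*(1/128) = 29/129 + 3/16 = 851/2064 ≈ 0.41231)
X = -552 (X = -23*(-88 + 112) = -23*24 = -552)
g(sqrt(11 - 3))*(X + N) = sqrt(11 - 3)*(-552 + 851/2064) = sqrt(8)*(-1138477/2064) = (2*sqrt(2))*(-1138477/2064) = -1138477*sqrt(2)/1032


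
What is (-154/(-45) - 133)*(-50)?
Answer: 58310/9 ≈ 6478.9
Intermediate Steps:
(-154/(-45) - 133)*(-50) = (-154*(-1/45) - 133)*(-50) = (154/45 - 133)*(-50) = -5831/45*(-50) = 58310/9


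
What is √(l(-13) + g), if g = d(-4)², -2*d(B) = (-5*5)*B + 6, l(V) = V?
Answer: 2*√699 ≈ 52.877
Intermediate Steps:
d(B) = -3 + 25*B/2 (d(B) = -((-5*5)*B + 6)/2 = -(-25*B + 6)/2 = -(6 - 25*B)/2 = -3 + 25*B/2)
g = 2809 (g = (-3 + (25/2)*(-4))² = (-3 - 50)² = (-53)² = 2809)
√(l(-13) + g) = √(-13 + 2809) = √2796 = 2*√699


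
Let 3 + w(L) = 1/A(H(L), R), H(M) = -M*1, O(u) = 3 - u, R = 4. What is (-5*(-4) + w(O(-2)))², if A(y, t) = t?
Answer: 4761/16 ≈ 297.56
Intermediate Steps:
H(M) = -M
w(L) = -11/4 (w(L) = -3 + 1/4 = -3 + ¼ = -11/4)
(-5*(-4) + w(O(-2)))² = (-5*(-4) - 11/4)² = (20 - 11/4)² = (69/4)² = 4761/16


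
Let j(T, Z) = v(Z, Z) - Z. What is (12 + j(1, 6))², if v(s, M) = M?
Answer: 144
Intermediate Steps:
j(T, Z) = 0 (j(T, Z) = Z - Z = 0)
(12 + j(1, 6))² = (12 + 0)² = 12² = 144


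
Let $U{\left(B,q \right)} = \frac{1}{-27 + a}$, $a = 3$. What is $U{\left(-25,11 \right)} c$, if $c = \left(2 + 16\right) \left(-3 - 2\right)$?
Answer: $\frac{15}{4} \approx 3.75$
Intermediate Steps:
$U{\left(B,q \right)} = - \frac{1}{24}$ ($U{\left(B,q \right)} = \frac{1}{-27 + 3} = \frac{1}{-24} = - \frac{1}{24}$)
$c = -90$ ($c = 18 \left(-5\right) = -90$)
$U{\left(-25,11 \right)} c = \left(- \frac{1}{24}\right) \left(-90\right) = \frac{15}{4}$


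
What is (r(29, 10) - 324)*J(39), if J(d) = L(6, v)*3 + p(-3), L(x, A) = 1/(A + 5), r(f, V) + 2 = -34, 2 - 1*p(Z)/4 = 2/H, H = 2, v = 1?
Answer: -1620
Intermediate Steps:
p(Z) = 4 (p(Z) = 8 - 8/2 = 8 - 4*1 = 8 - 4 = 4)
r(f, V) = -36 (r(f, V) = -2 - 34 = -36)
L(x, A) = 1/(5 + A)
J(d) = 9/2 (J(d) = 3/(5 + 1) + 4 = 3/6 + 4 = (⅙)*3 + 4 = ½ + 4 = 9/2)
(r(29, 10) - 324)*J(39) = (-36 - 324)*(9/2) = -360*9/2 = -1620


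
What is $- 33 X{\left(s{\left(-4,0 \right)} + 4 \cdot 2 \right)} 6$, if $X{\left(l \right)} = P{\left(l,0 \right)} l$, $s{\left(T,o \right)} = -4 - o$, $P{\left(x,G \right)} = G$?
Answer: $0$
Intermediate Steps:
$X{\left(l \right)} = 0$ ($X{\left(l \right)} = 0 l = 0$)
$- 33 X{\left(s{\left(-4,0 \right)} + 4 \cdot 2 \right)} 6 = \left(-33\right) 0 \cdot 6 = 0 \cdot 6 = 0$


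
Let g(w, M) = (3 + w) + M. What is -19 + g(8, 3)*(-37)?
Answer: -537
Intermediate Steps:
g(w, M) = 3 + M + w
-19 + g(8, 3)*(-37) = -19 + (3 + 3 + 8)*(-37) = -19 + 14*(-37) = -19 - 518 = -537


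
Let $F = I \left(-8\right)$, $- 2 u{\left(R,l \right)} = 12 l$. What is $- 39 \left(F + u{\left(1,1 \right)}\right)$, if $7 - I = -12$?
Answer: $6162$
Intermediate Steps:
$I = 19$ ($I = 7 - -12 = 7 + 12 = 19$)
$u{\left(R,l \right)} = - 6 l$ ($u{\left(R,l \right)} = - \frac{12 l}{2} = - 6 l$)
$F = -152$ ($F = 19 \left(-8\right) = -152$)
$- 39 \left(F + u{\left(1,1 \right)}\right) = - 39 \left(-152 - 6\right) = \left(-39\right) \left(-158\right) = 6162$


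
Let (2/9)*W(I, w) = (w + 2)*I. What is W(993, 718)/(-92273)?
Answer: -3217320/92273 ≈ -34.867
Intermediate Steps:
W(I, w) = 9*I*(2 + w)/2 (W(I, w) = 9*((w + 2)*I)/2 = 9*((2 + w)*I)/2 = 9*(I*(2 + w))/2 = 9*I*(2 + w)/2)
W(993, 718)/(-92273) = ((9/2)*993*(2 + 718))/(-92273) = ((9/2)*993*720)*(-1/92273) = 3217320*(-1/92273) = -3217320/92273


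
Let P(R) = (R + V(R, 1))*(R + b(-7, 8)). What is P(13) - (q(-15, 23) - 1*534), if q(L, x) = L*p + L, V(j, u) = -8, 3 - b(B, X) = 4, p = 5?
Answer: 684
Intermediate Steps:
b(B, X) = -1 (b(B, X) = 3 - 1*4 = 3 - 4 = -1)
P(R) = (-1 + R)*(-8 + R) (P(R) = (R - 8)*(R - 1) = (-8 + R)*(-1 + R) = (-1 + R)*(-8 + R))
q(L, x) = 6*L (q(L, x) = L*5 + L = 5*L + L = 6*L)
P(13) - (q(-15, 23) - 1*534) = (8 + 13² - 9*13) - (6*(-15) - 1*534) = (8 + 169 - 117) - (-90 - 534) = 60 - 1*(-624) = 60 + 624 = 684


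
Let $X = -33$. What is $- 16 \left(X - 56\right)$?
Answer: $1424$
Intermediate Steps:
$- 16 \left(X - 56\right) = - 16 \left(-33 - 56\right) = \left(-16\right) \left(-89\right) = 1424$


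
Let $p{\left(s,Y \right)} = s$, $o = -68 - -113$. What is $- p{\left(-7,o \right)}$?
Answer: $7$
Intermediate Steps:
$o = 45$ ($o = -68 + 113 = 45$)
$- p{\left(-7,o \right)} = \left(-1\right) \left(-7\right) = 7$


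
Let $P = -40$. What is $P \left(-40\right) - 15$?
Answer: $1585$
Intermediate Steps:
$P \left(-40\right) - 15 = \left(-40\right) \left(-40\right) - 15 = 1600 - 15 = 1585$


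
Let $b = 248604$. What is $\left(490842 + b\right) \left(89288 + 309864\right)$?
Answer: $295151349792$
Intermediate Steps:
$\left(490842 + b\right) \left(89288 + 309864\right) = \left(490842 + 248604\right) \left(89288 + 309864\right) = 739446 \cdot 399152 = 295151349792$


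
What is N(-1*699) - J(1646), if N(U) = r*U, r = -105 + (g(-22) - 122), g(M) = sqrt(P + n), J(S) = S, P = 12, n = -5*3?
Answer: 157027 - 699*I*sqrt(3) ≈ 1.5703e+5 - 1210.7*I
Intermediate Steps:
n = -15
g(M) = I*sqrt(3) (g(M) = sqrt(12 - 15) = sqrt(-3) = I*sqrt(3))
r = -227 + I*sqrt(3) (r = -105 + (I*sqrt(3) - 122) = -105 + (-122 + I*sqrt(3)) = -227 + I*sqrt(3) ≈ -227.0 + 1.732*I)
N(U) = U*(-227 + I*sqrt(3)) (N(U) = (-227 + I*sqrt(3))*U = U*(-227 + I*sqrt(3)))
N(-1*699) - J(1646) = (-1*699)*(-227 + I*sqrt(3)) - 1*1646 = -699*(-227 + I*sqrt(3)) - 1646 = (158673 - 699*I*sqrt(3)) - 1646 = 157027 - 699*I*sqrt(3)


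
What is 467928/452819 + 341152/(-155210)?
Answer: -40926501304/35141018495 ≈ -1.1646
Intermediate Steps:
467928/452819 + 341152/(-155210) = 467928*(1/452819) + 341152*(-1/155210) = 467928/452819 - 170576/77605 = -40926501304/35141018495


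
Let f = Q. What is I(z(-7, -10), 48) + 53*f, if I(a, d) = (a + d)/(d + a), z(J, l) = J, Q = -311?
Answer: -16482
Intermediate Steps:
f = -311
I(a, d) = 1 (I(a, d) = (a + d)/(a + d) = 1)
I(z(-7, -10), 48) + 53*f = 1 + 53*(-311) = 1 - 16483 = -16482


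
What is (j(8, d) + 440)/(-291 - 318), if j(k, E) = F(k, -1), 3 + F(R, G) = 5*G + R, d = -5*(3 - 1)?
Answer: -440/609 ≈ -0.72250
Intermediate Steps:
d = -10 (d = -5*2 = -10)
F(R, G) = -3 + R + 5*G (F(R, G) = -3 + (5*G + R) = -3 + (R + 5*G) = -3 + R + 5*G)
j(k, E) = -8 + k (j(k, E) = -3 + k + 5*(-1) = -3 + k - 5 = -8 + k)
(j(8, d) + 440)/(-291 - 318) = ((-8 + 8) + 440)/(-291 - 318) = (0 + 440)/(-609) = 440*(-1/609) = -440/609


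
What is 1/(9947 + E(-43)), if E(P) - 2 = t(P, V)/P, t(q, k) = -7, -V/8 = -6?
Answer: 43/427814 ≈ 0.00010051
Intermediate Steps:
V = 48 (V = -8*(-6) = 48)
E(P) = 2 - 7/P
1/(9947 + E(-43)) = 1/(9947 + (2 - 7/(-43))) = 1/(9947 + (2 - 7*(-1/43))) = 1/(9947 + (2 + 7/43)) = 1/(9947 + 93/43) = 1/(427814/43) = 43/427814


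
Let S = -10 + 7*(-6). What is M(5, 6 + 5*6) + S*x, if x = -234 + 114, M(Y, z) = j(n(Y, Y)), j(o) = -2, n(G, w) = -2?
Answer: 6238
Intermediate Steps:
M(Y, z) = -2
S = -52 (S = -10 - 42 = -52)
x = -120
M(5, 6 + 5*6) + S*x = -2 - 52*(-120) = -2 + 6240 = 6238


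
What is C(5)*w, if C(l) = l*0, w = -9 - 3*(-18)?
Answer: 0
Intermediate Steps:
w = 45 (w = -9 + 54 = 45)
C(l) = 0
C(5)*w = 0*45 = 0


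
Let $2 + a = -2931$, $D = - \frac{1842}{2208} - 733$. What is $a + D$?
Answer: $- \frac{1349395}{368} \approx -3666.8$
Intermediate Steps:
$D = - \frac{270051}{368}$ ($D = \left(-1842\right) \frac{1}{2208} - 733 = - \frac{307}{368} - 733 = - \frac{270051}{368} \approx -733.83$)
$a = -2933$ ($a = -2 - 2931 = -2933$)
$a + D = -2933 - \frac{270051}{368} = - \frac{1349395}{368}$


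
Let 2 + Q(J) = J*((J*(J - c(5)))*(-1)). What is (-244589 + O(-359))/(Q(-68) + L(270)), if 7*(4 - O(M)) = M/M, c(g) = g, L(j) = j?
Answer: -428024/591185 ≈ -0.72401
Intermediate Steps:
O(M) = 27/7 (O(M) = 4 - M/(7*M) = 4 - 1/7*1 = 4 - 1/7 = 27/7)
Q(J) = -2 - J**2*(-5 + J) (Q(J) = -2 + J*((J*(J - 1*5))*(-1)) = -2 + J*((J*(J - 5))*(-1)) = -2 + J*((J*(-5 + J))*(-1)) = -2 + J*(-J*(-5 + J)) = -2 - J**2*(-5 + J))
(-244589 + O(-359))/(Q(-68) + L(270)) = (-244589 + 27/7)/((-2 - 1*(-68)**3 + 5*(-68)**2) + 270) = -1712096/(7*((-2 - 1*(-314432) + 5*4624) + 270)) = -1712096/(7*((-2 + 314432 + 23120) + 270)) = -1712096/(7*(337550 + 270)) = -1712096/7/337820 = -1712096/7*1/337820 = -428024/591185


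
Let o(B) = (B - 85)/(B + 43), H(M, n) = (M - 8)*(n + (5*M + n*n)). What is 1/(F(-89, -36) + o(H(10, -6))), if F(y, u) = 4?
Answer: 203/887 ≈ 0.22886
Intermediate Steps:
H(M, n) = (-8 + M)*(n + n² + 5*M) (H(M, n) = (-8 + M)*(n + (5*M + n²)) = (-8 + M)*(n + (n² + 5*M)) = (-8 + M)*(n + n² + 5*M))
o(B) = (-85 + B)/(43 + B)
1/(F(-89, -36) + o(H(10, -6))) = 1/(4 + (-85 + (-40*10 - 8*(-6) - 8*(-6)² + 5*10² + 10*(-6) + 10*(-6)²))/(43 + (-40*10 - 8*(-6) - 8*(-6)² + 5*10² + 10*(-6) + 10*(-6)²))) = 1/(4 + (-85 + (-400 + 48 - 8*36 + 5*100 - 60 + 10*36))/(43 + (-400 + 48 - 8*36 + 5*100 - 60 + 10*36))) = 1/(4 + (-85 + (-400 + 48 - 288 + 500 - 60 + 360))/(43 + (-400 + 48 - 288 + 500 - 60 + 360))) = 1/(4 + (-85 + 160)/(43 + 160)) = 1/(4 + 75/203) = 1/(887/203) = 203/887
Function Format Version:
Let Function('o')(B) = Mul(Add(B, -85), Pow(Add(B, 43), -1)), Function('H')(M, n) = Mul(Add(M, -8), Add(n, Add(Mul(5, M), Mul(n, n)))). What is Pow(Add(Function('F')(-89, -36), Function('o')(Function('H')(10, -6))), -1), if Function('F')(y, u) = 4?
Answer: Rational(203, 887) ≈ 0.22886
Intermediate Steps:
Function('H')(M, n) = Mul(Add(-8, M), Add(n, Pow(n, 2), Mul(5, M))) (Function('H')(M, n) = Mul(Add(-8, M), Add(n, Add(Mul(5, M), Pow(n, 2)))) = Mul(Add(-8, M), Add(n, Add(Pow(n, 2), Mul(5, M)))) = Mul(Add(-8, M), Add(n, Pow(n, 2), Mul(5, M))))
Function('o')(B) = Mul(Pow(Add(43, B), -1), Add(-85, B)) (Function('o')(B) = Mul(Add(-85, B), Pow(Add(43, B), -1)) = Mul(Pow(Add(43, B), -1), Add(-85, B)))
Pow(Add(Function('F')(-89, -36), Function('o')(Function('H')(10, -6))), -1) = Pow(Add(4, Mul(Pow(Add(43, Add(Mul(-40, 10), Mul(-8, -6), Mul(-8, Pow(-6, 2)), Mul(5, Pow(10, 2)), Mul(10, -6), Mul(10, Pow(-6, 2)))), -1), Add(-85, Add(Mul(-40, 10), Mul(-8, -6), Mul(-8, Pow(-6, 2)), Mul(5, Pow(10, 2)), Mul(10, -6), Mul(10, Pow(-6, 2)))))), -1) = Pow(Add(4, Mul(Pow(Add(43, Add(-400, 48, Mul(-8, 36), Mul(5, 100), -60, Mul(10, 36))), -1), Add(-85, Add(-400, 48, Mul(-8, 36), Mul(5, 100), -60, Mul(10, 36))))), -1) = Pow(Add(4, Mul(Pow(Add(43, Add(-400, 48, -288, 500, -60, 360)), -1), Add(-85, Add(-400, 48, -288, 500, -60, 360)))), -1) = Pow(Add(4, Mul(Pow(Add(43, 160), -1), Add(-85, 160))), -1) = Pow(Add(4, Mul(Pow(203, -1), 75)), -1) = Pow(Add(4, Mul(Rational(1, 203), 75)), -1) = Pow(Add(4, Rational(75, 203)), -1) = Pow(Rational(887, 203), -1) = Rational(203, 887)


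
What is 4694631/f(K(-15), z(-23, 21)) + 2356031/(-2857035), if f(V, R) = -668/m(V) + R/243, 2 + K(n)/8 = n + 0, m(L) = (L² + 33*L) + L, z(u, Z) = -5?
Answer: -3767741822003499697/55160774745 ≈ -6.8305e+7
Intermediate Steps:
m(L) = L² + 34*L
K(n) = -16 + 8*n (K(n) = -16 + 8*(n + 0) = -16 + 8*n)
f(V, R) = R/243 - 668/(V*(34 + V)) (f(V, R) = -668*1/(V*(34 + V)) + R/243 = -668/(V*(34 + V)) + R*(1/243) = -668/(V*(34 + V)) + R/243 = R/243 - 668/(V*(34 + V)))
4694631/f(K(-15), z(-23, 21)) + 2356031/(-2857035) = 4694631/(((-162324 - 5*(-16 + 8*(-15))*(34 + (-16 + 8*(-15))))/(243*(-16 + 8*(-15))*(34 + (-16 + 8*(-15)))))) + 2356031/(-2857035) = 4694631/(((-162324 - 5*(-16 - 120)*(34 + (-16 - 120)))/(243*(-16 - 120)*(34 + (-16 - 120))))) + 2356031*(-1/2857035) = 4694631/(((1/243)*(-162324 - 5*(-136)*(34 - 136))/(-136*(34 - 136)))) - 2356031/2857035 = 4694631/(((1/243)*(-1/136)*(-162324 - 5*(-136)*(-102))/(-102))) - 2356031/2857035 = 4694631/(((1/243)*(-1/136)*(-1/102)*(-162324 - 69360))) - 2356031/2857035 = 4694631/(((1/243)*(-1/136)*(-1/102)*(-231684))) - 2356031/2857035 = 4694631/(-19307/280908) - 2356031/2857035 = 4694631*(-280908/19307) - 2356031/2857035 = -1318759404948/19307 - 2356031/2857035 = -3767741822003499697/55160774745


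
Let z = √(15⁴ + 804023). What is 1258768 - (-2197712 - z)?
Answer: 3456480 + 2*√213662 ≈ 3.4574e+6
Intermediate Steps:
z = 2*√213662 (z = √(50625 + 804023) = √854648 = 2*√213662 ≈ 924.47)
1258768 - (-2197712 - z) = 1258768 - (-2197712 - 2*√213662) = 1258768 + (2197712 + 2*√213662) = 3456480 + 2*√213662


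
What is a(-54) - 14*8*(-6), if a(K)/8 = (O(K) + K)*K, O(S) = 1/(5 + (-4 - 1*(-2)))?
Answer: 23856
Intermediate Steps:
O(S) = ⅓ (O(S) = 1/(5 + (-4 + 2)) = 1/(5 - 2) = 1/3 = ⅓)
a(K) = 8*K*(⅓ + K) (a(K) = 8*((⅓ + K)*K) = 8*(K*(⅓ + K)) = 8*K*(⅓ + K))
a(-54) - 14*8*(-6) = (8/3)*(-54)*(1 + 3*(-54)) - 14*8*(-6) = (8/3)*(-54)*(1 - 162) - 112*(-6) = (8/3)*(-54)*(-161) - 1*(-672) = 23184 + 672 = 23856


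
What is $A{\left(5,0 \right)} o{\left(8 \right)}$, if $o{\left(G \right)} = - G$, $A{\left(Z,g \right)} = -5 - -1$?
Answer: $32$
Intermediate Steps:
$A{\left(Z,g \right)} = -4$ ($A{\left(Z,g \right)} = -5 + 1 = -4$)
$A{\left(5,0 \right)} o{\left(8 \right)} = - 4 \left(\left(-1\right) 8\right) = \left(-4\right) \left(-8\right) = 32$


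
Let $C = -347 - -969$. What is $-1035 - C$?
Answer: $-1657$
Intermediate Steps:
$C = 622$ ($C = -347 + 969 = 622$)
$-1035 - C = -1035 - 622 = -1657$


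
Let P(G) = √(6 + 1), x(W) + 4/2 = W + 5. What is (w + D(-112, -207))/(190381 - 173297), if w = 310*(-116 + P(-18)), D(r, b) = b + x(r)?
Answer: -9069/4271 + 155*√7/8542 ≈ -2.0754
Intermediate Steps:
x(W) = 3 + W (x(W) = -2 + (W + 5) = -2 + (5 + W) = 3 + W)
D(r, b) = 3 + b + r (D(r, b) = b + (3 + r) = 3 + b + r)
P(G) = √7
w = -35960 + 310*√7 (w = 310*(-116 + √7) = -35960 + 310*√7 ≈ -35140.)
(w + D(-112, -207))/(190381 - 173297) = ((-35960 + 310*√7) + (3 - 207 - 112))/(190381 - 173297) = ((-35960 + 310*√7) - 316)/17084 = (-36276 + 310*√7)*(1/17084) = -9069/4271 + 155*√7/8542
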